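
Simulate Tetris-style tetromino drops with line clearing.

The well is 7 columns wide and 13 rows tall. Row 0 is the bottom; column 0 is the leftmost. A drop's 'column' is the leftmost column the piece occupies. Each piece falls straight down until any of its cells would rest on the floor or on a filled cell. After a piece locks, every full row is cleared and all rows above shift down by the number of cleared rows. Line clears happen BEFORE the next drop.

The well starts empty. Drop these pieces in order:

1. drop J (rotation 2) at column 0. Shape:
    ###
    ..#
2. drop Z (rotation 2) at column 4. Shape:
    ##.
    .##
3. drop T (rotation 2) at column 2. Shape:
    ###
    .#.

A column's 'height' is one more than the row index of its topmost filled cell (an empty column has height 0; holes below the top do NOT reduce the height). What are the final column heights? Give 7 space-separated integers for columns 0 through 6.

Drop 1: J rot2 at col 0 lands with bottom-row=0; cleared 0 line(s) (total 0); column heights now [2 2 2 0 0 0 0], max=2
Drop 2: Z rot2 at col 4 lands with bottom-row=0; cleared 0 line(s) (total 0); column heights now [2 2 2 0 2 2 1], max=2
Drop 3: T rot2 at col 2 lands with bottom-row=1; cleared 0 line(s) (total 0); column heights now [2 2 3 3 3 2 1], max=3

Answer: 2 2 3 3 3 2 1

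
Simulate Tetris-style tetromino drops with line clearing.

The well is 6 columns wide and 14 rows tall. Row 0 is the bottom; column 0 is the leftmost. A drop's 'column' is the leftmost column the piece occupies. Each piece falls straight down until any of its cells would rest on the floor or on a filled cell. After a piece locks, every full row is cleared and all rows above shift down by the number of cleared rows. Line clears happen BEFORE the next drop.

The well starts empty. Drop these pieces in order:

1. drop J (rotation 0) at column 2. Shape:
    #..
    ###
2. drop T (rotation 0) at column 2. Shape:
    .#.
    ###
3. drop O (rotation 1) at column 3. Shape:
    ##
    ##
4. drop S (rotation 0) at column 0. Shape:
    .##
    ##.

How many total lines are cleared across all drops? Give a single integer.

Drop 1: J rot0 at col 2 lands with bottom-row=0; cleared 0 line(s) (total 0); column heights now [0 0 2 1 1 0], max=2
Drop 2: T rot0 at col 2 lands with bottom-row=2; cleared 0 line(s) (total 0); column heights now [0 0 3 4 3 0], max=4
Drop 3: O rot1 at col 3 lands with bottom-row=4; cleared 0 line(s) (total 0); column heights now [0 0 3 6 6 0], max=6
Drop 4: S rot0 at col 0 lands with bottom-row=2; cleared 0 line(s) (total 0); column heights now [3 4 4 6 6 0], max=6

Answer: 0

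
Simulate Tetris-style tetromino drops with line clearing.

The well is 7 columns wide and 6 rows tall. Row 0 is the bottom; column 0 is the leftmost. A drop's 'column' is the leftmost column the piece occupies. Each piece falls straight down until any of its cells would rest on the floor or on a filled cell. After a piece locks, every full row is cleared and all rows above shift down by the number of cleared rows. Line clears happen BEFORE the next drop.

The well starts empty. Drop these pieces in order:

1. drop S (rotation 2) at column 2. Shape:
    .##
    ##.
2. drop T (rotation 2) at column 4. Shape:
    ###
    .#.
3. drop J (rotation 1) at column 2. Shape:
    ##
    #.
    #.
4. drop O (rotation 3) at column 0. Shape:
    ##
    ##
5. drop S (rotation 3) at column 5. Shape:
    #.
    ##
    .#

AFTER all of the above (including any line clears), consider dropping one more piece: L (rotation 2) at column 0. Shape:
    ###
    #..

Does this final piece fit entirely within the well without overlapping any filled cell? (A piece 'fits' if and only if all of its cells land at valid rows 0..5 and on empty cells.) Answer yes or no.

Answer: yes

Derivation:
Drop 1: S rot2 at col 2 lands with bottom-row=0; cleared 0 line(s) (total 0); column heights now [0 0 1 2 2 0 0], max=2
Drop 2: T rot2 at col 4 lands with bottom-row=1; cleared 0 line(s) (total 0); column heights now [0 0 1 2 3 3 3], max=3
Drop 3: J rot1 at col 2 lands with bottom-row=1; cleared 0 line(s) (total 0); column heights now [0 0 4 4 3 3 3], max=4
Drop 4: O rot3 at col 0 lands with bottom-row=0; cleared 0 line(s) (total 0); column heights now [2 2 4 4 3 3 3], max=4
Drop 5: S rot3 at col 5 lands with bottom-row=3; cleared 0 line(s) (total 0); column heights now [2 2 4 4 3 6 5], max=6
Test piece L rot2 at col 0 (width 3): heights before test = [2 2 4 4 3 6 5]; fits = True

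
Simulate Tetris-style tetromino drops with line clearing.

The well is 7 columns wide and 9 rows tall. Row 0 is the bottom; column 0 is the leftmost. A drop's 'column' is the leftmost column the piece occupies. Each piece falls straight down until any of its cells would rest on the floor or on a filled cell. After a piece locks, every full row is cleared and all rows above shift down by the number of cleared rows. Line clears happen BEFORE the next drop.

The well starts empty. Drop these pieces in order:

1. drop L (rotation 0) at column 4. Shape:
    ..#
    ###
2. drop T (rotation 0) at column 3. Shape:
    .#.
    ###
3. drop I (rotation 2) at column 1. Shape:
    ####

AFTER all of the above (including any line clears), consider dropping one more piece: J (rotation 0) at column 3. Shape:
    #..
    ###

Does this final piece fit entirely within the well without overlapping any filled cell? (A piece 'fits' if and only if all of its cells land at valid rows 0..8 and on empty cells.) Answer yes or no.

Answer: yes

Derivation:
Drop 1: L rot0 at col 4 lands with bottom-row=0; cleared 0 line(s) (total 0); column heights now [0 0 0 0 1 1 2], max=2
Drop 2: T rot0 at col 3 lands with bottom-row=1; cleared 0 line(s) (total 0); column heights now [0 0 0 2 3 2 2], max=3
Drop 3: I rot2 at col 1 lands with bottom-row=3; cleared 0 line(s) (total 0); column heights now [0 4 4 4 4 2 2], max=4
Test piece J rot0 at col 3 (width 3): heights before test = [0 4 4 4 4 2 2]; fits = True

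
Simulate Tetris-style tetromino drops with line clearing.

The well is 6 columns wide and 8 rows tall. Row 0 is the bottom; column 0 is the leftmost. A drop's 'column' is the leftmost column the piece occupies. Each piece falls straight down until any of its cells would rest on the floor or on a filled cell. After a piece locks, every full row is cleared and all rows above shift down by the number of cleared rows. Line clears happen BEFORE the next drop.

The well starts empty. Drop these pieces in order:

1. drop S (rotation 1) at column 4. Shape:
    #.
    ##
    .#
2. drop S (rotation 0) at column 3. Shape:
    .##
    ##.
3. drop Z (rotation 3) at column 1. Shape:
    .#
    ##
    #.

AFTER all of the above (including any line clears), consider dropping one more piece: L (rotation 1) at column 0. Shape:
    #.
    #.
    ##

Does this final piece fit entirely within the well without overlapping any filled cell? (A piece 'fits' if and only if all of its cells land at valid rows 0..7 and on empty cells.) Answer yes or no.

Drop 1: S rot1 at col 4 lands with bottom-row=0; cleared 0 line(s) (total 0); column heights now [0 0 0 0 3 2], max=3
Drop 2: S rot0 at col 3 lands with bottom-row=3; cleared 0 line(s) (total 0); column heights now [0 0 0 4 5 5], max=5
Drop 3: Z rot3 at col 1 lands with bottom-row=0; cleared 0 line(s) (total 0); column heights now [0 2 3 4 5 5], max=5
Test piece L rot1 at col 0 (width 2): heights before test = [0 2 3 4 5 5]; fits = True

Answer: yes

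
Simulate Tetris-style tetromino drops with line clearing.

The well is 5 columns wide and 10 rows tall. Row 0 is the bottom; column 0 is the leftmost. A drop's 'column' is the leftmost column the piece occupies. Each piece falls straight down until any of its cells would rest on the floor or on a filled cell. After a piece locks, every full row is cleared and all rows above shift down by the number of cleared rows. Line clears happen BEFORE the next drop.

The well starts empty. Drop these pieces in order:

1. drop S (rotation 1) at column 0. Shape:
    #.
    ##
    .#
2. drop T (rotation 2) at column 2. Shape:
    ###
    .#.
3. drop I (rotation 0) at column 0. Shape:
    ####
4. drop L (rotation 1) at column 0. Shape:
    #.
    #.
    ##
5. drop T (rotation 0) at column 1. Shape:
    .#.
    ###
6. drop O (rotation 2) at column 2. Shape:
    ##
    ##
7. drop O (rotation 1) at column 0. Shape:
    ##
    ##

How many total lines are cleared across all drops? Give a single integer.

Answer: 1

Derivation:
Drop 1: S rot1 at col 0 lands with bottom-row=0; cleared 0 line(s) (total 0); column heights now [3 2 0 0 0], max=3
Drop 2: T rot2 at col 2 lands with bottom-row=0; cleared 1 line(s) (total 1); column heights now [2 1 0 1 0], max=2
Drop 3: I rot0 at col 0 lands with bottom-row=2; cleared 0 line(s) (total 1); column heights now [3 3 3 3 0], max=3
Drop 4: L rot1 at col 0 lands with bottom-row=3; cleared 0 line(s) (total 1); column heights now [6 4 3 3 0], max=6
Drop 5: T rot0 at col 1 lands with bottom-row=4; cleared 0 line(s) (total 1); column heights now [6 5 6 5 0], max=6
Drop 6: O rot2 at col 2 lands with bottom-row=6; cleared 0 line(s) (total 1); column heights now [6 5 8 8 0], max=8
Drop 7: O rot1 at col 0 lands with bottom-row=6; cleared 0 line(s) (total 1); column heights now [8 8 8 8 0], max=8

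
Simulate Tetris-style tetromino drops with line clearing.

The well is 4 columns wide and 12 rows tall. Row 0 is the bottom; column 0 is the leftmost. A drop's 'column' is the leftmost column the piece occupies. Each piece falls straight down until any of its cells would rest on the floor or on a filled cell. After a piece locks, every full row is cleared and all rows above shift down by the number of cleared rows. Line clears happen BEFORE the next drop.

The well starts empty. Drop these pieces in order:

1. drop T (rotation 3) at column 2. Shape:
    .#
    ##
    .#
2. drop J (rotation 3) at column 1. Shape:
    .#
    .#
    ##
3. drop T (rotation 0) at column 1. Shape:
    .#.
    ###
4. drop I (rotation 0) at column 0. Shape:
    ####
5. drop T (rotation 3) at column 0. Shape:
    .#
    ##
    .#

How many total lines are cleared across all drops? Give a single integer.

Drop 1: T rot3 at col 2 lands with bottom-row=0; cleared 0 line(s) (total 0); column heights now [0 0 2 3], max=3
Drop 2: J rot3 at col 1 lands with bottom-row=2; cleared 0 line(s) (total 0); column heights now [0 3 5 3], max=5
Drop 3: T rot0 at col 1 lands with bottom-row=5; cleared 0 line(s) (total 0); column heights now [0 6 7 6], max=7
Drop 4: I rot0 at col 0 lands with bottom-row=7; cleared 1 line(s) (total 1); column heights now [0 6 7 6], max=7
Drop 5: T rot3 at col 0 lands with bottom-row=6; cleared 0 line(s) (total 1); column heights now [8 9 7 6], max=9

Answer: 1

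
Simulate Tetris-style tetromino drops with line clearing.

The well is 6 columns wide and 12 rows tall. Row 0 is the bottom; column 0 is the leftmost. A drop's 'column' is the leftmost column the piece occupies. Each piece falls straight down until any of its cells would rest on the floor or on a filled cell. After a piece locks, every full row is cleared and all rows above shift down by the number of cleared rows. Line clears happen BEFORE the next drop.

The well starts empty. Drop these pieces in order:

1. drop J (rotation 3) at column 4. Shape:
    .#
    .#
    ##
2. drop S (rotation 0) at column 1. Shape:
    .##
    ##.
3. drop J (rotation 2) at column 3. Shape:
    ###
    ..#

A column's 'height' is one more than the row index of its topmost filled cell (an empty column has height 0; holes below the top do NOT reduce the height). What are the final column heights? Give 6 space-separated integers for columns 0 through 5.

Drop 1: J rot3 at col 4 lands with bottom-row=0; cleared 0 line(s) (total 0); column heights now [0 0 0 0 1 3], max=3
Drop 2: S rot0 at col 1 lands with bottom-row=0; cleared 0 line(s) (total 0); column heights now [0 1 2 2 1 3], max=3
Drop 3: J rot2 at col 3 lands with bottom-row=3; cleared 0 line(s) (total 0); column heights now [0 1 2 5 5 5], max=5

Answer: 0 1 2 5 5 5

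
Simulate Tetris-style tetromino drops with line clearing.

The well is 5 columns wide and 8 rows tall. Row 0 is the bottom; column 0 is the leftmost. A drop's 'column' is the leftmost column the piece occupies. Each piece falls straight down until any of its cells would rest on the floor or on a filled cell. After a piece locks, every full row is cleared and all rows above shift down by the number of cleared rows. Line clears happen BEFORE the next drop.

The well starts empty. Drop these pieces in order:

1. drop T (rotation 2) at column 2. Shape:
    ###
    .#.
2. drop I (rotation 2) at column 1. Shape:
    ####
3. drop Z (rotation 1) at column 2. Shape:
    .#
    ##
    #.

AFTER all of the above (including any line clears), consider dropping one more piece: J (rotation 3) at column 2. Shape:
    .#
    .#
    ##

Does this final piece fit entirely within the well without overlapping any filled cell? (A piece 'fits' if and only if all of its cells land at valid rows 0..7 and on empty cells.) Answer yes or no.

Drop 1: T rot2 at col 2 lands with bottom-row=0; cleared 0 line(s) (total 0); column heights now [0 0 2 2 2], max=2
Drop 2: I rot2 at col 1 lands with bottom-row=2; cleared 0 line(s) (total 0); column heights now [0 3 3 3 3], max=3
Drop 3: Z rot1 at col 2 lands with bottom-row=3; cleared 0 line(s) (total 0); column heights now [0 3 5 6 3], max=6
Test piece J rot3 at col 2 (width 2): heights before test = [0 3 5 6 3]; fits = False

Answer: no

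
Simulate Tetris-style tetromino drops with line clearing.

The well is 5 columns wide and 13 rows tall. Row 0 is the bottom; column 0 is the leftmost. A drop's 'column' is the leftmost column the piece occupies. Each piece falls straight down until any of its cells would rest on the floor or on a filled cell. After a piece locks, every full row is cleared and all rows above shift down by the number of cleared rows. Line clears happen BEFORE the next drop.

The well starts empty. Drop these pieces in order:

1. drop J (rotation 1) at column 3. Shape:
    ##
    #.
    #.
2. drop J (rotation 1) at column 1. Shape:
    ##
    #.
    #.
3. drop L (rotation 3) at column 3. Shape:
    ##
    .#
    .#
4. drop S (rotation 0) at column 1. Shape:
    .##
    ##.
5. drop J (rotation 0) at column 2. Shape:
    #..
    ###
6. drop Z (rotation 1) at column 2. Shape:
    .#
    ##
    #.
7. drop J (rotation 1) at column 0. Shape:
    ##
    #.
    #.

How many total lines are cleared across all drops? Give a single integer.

Drop 1: J rot1 at col 3 lands with bottom-row=0; cleared 0 line(s) (total 0); column heights now [0 0 0 3 3], max=3
Drop 2: J rot1 at col 1 lands with bottom-row=0; cleared 0 line(s) (total 0); column heights now [0 3 3 3 3], max=3
Drop 3: L rot3 at col 3 lands with bottom-row=3; cleared 0 line(s) (total 0); column heights now [0 3 3 6 6], max=6
Drop 4: S rot0 at col 1 lands with bottom-row=5; cleared 0 line(s) (total 0); column heights now [0 6 7 7 6], max=7
Drop 5: J rot0 at col 2 lands with bottom-row=7; cleared 0 line(s) (total 0); column heights now [0 6 9 8 8], max=9
Drop 6: Z rot1 at col 2 lands with bottom-row=9; cleared 0 line(s) (total 0); column heights now [0 6 11 12 8], max=12
Drop 7: J rot1 at col 0 lands with bottom-row=4; cleared 1 line(s) (total 1); column heights now [6 6 10 11 7], max=11

Answer: 1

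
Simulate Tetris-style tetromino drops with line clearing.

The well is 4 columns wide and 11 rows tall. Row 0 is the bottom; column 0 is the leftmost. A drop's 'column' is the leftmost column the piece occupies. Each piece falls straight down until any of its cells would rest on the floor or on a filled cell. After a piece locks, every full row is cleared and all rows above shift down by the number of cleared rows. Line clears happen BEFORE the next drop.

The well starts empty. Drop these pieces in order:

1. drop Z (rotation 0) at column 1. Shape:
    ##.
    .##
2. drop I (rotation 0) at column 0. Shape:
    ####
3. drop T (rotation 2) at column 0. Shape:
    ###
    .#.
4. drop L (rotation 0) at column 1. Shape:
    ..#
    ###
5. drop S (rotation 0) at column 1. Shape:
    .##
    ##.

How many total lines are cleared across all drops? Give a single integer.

Answer: 1

Derivation:
Drop 1: Z rot0 at col 1 lands with bottom-row=0; cleared 0 line(s) (total 0); column heights now [0 2 2 1], max=2
Drop 2: I rot0 at col 0 lands with bottom-row=2; cleared 1 line(s) (total 1); column heights now [0 2 2 1], max=2
Drop 3: T rot2 at col 0 lands with bottom-row=2; cleared 0 line(s) (total 1); column heights now [4 4 4 1], max=4
Drop 4: L rot0 at col 1 lands with bottom-row=4; cleared 0 line(s) (total 1); column heights now [4 5 5 6], max=6
Drop 5: S rot0 at col 1 lands with bottom-row=5; cleared 0 line(s) (total 1); column heights now [4 6 7 7], max=7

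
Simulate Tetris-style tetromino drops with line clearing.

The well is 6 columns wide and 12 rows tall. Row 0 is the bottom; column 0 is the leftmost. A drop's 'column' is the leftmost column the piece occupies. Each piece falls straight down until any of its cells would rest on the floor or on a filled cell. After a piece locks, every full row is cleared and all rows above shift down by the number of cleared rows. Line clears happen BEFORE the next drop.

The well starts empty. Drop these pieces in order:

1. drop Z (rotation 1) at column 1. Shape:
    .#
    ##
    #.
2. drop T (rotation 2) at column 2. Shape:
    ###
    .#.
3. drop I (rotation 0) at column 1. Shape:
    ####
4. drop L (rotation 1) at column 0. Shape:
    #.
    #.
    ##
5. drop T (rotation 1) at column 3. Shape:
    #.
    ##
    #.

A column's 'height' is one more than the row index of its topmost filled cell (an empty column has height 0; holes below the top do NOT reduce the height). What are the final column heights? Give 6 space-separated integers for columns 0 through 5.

Answer: 8 6 5 8 7 0

Derivation:
Drop 1: Z rot1 at col 1 lands with bottom-row=0; cleared 0 line(s) (total 0); column heights now [0 2 3 0 0 0], max=3
Drop 2: T rot2 at col 2 lands with bottom-row=2; cleared 0 line(s) (total 0); column heights now [0 2 4 4 4 0], max=4
Drop 3: I rot0 at col 1 lands with bottom-row=4; cleared 0 line(s) (total 0); column heights now [0 5 5 5 5 0], max=5
Drop 4: L rot1 at col 0 lands with bottom-row=5; cleared 0 line(s) (total 0); column heights now [8 6 5 5 5 0], max=8
Drop 5: T rot1 at col 3 lands with bottom-row=5; cleared 0 line(s) (total 0); column heights now [8 6 5 8 7 0], max=8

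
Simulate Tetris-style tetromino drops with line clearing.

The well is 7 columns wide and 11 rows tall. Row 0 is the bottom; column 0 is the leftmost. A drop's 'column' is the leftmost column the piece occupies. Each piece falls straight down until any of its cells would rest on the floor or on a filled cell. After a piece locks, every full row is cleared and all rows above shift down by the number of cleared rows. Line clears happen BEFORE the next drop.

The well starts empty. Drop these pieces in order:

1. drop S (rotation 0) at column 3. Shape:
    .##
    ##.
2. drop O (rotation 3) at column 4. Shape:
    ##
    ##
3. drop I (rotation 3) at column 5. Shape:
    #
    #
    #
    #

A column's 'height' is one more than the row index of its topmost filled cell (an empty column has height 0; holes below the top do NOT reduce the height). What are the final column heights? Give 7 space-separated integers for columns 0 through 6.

Drop 1: S rot0 at col 3 lands with bottom-row=0; cleared 0 line(s) (total 0); column heights now [0 0 0 1 2 2 0], max=2
Drop 2: O rot3 at col 4 lands with bottom-row=2; cleared 0 line(s) (total 0); column heights now [0 0 0 1 4 4 0], max=4
Drop 3: I rot3 at col 5 lands with bottom-row=4; cleared 0 line(s) (total 0); column heights now [0 0 0 1 4 8 0], max=8

Answer: 0 0 0 1 4 8 0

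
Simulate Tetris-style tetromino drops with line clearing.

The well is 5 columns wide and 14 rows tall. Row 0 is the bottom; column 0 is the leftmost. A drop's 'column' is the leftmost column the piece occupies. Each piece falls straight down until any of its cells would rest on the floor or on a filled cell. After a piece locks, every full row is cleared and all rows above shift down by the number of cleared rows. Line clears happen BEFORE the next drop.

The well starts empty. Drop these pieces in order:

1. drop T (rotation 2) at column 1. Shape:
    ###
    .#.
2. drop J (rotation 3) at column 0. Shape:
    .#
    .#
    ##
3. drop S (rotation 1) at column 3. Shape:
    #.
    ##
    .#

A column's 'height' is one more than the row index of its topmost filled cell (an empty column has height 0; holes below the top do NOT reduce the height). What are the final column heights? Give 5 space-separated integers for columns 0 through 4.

Answer: 3 5 2 4 3

Derivation:
Drop 1: T rot2 at col 1 lands with bottom-row=0; cleared 0 line(s) (total 0); column heights now [0 2 2 2 0], max=2
Drop 2: J rot3 at col 0 lands with bottom-row=2; cleared 0 line(s) (total 0); column heights now [3 5 2 2 0], max=5
Drop 3: S rot1 at col 3 lands with bottom-row=1; cleared 0 line(s) (total 0); column heights now [3 5 2 4 3], max=5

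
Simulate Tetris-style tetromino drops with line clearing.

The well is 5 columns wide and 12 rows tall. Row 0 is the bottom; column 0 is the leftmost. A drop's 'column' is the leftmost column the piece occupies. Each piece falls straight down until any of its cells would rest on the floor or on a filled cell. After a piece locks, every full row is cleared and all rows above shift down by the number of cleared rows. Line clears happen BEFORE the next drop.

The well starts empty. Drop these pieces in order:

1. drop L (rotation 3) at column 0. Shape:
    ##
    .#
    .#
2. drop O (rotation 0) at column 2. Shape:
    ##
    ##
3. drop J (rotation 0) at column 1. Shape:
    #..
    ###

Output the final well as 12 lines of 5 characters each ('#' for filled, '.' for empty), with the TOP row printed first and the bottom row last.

Drop 1: L rot3 at col 0 lands with bottom-row=0; cleared 0 line(s) (total 0); column heights now [3 3 0 0 0], max=3
Drop 2: O rot0 at col 2 lands with bottom-row=0; cleared 0 line(s) (total 0); column heights now [3 3 2 2 0], max=3
Drop 3: J rot0 at col 1 lands with bottom-row=3; cleared 0 line(s) (total 0); column heights now [3 5 4 4 0], max=5

Answer: .....
.....
.....
.....
.....
.....
.....
.#...
.###.
##...
.###.
.###.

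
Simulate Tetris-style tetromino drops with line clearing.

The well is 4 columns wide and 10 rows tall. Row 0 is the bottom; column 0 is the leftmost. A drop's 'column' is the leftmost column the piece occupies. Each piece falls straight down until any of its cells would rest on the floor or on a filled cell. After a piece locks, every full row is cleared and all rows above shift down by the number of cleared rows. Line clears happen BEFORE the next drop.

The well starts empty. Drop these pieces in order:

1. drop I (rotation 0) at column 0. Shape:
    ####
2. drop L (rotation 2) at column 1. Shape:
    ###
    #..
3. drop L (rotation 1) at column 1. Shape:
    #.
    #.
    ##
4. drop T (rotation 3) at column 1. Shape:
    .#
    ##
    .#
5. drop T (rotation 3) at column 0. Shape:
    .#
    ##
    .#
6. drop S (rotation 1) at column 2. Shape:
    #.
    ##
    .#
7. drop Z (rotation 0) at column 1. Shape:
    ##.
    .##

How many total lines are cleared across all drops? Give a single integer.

Drop 1: I rot0 at col 0 lands with bottom-row=0; cleared 1 line(s) (total 1); column heights now [0 0 0 0], max=0
Drop 2: L rot2 at col 1 lands with bottom-row=0; cleared 0 line(s) (total 1); column heights now [0 2 2 2], max=2
Drop 3: L rot1 at col 1 lands with bottom-row=2; cleared 0 line(s) (total 1); column heights now [0 5 3 2], max=5
Drop 4: T rot3 at col 1 lands with bottom-row=4; cleared 0 line(s) (total 1); column heights now [0 6 7 2], max=7
Drop 5: T rot3 at col 0 lands with bottom-row=6; cleared 0 line(s) (total 1); column heights now [8 9 7 2], max=9
Drop 6: S rot1 at col 2 lands with bottom-row=6; cleared 1 line(s) (total 2); column heights now [0 8 8 7], max=8
Drop 7: Z rot0 at col 1 lands with bottom-row=8; cleared 0 line(s) (total 2); column heights now [0 10 10 9], max=10

Answer: 2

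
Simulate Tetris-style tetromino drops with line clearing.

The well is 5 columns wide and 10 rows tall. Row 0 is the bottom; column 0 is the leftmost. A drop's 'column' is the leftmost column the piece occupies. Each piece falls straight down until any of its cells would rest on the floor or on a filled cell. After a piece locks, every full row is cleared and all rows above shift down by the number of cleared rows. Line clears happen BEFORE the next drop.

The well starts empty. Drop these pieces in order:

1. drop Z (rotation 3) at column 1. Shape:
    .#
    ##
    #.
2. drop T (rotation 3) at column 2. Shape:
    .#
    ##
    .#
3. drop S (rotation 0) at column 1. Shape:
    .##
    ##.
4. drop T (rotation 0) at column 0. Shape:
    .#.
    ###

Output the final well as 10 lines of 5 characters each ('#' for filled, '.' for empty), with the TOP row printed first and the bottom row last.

Drop 1: Z rot3 at col 1 lands with bottom-row=0; cleared 0 line(s) (total 0); column heights now [0 2 3 0 0], max=3
Drop 2: T rot3 at col 2 lands with bottom-row=2; cleared 0 line(s) (total 0); column heights now [0 2 4 5 0], max=5
Drop 3: S rot0 at col 1 lands with bottom-row=4; cleared 0 line(s) (total 0); column heights now [0 5 6 6 0], max=6
Drop 4: T rot0 at col 0 lands with bottom-row=6; cleared 0 line(s) (total 0); column heights now [7 8 7 6 0], max=8

Answer: .....
.....
.#...
###..
..##.
.###.
..##.
..##.
.##..
.#...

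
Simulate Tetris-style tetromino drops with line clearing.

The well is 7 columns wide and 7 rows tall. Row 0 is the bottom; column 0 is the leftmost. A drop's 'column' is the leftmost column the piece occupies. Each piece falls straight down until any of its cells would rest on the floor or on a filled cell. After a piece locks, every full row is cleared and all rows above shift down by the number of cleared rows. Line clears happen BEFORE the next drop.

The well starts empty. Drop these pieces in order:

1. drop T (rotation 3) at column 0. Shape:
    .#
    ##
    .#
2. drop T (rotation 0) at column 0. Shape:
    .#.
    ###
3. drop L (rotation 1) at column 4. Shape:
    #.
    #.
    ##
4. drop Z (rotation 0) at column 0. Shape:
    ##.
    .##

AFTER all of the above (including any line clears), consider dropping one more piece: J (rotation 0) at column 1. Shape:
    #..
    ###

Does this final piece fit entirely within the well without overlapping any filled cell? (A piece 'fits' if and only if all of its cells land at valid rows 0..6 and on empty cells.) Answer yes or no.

Drop 1: T rot3 at col 0 lands with bottom-row=0; cleared 0 line(s) (total 0); column heights now [2 3 0 0 0 0 0], max=3
Drop 2: T rot0 at col 0 lands with bottom-row=3; cleared 0 line(s) (total 0); column heights now [4 5 4 0 0 0 0], max=5
Drop 3: L rot1 at col 4 lands with bottom-row=0; cleared 0 line(s) (total 0); column heights now [4 5 4 0 3 1 0], max=5
Drop 4: Z rot0 at col 0 lands with bottom-row=5; cleared 0 line(s) (total 0); column heights now [7 7 6 0 3 1 0], max=7
Test piece J rot0 at col 1 (width 3): heights before test = [7 7 6 0 3 1 0]; fits = False

Answer: no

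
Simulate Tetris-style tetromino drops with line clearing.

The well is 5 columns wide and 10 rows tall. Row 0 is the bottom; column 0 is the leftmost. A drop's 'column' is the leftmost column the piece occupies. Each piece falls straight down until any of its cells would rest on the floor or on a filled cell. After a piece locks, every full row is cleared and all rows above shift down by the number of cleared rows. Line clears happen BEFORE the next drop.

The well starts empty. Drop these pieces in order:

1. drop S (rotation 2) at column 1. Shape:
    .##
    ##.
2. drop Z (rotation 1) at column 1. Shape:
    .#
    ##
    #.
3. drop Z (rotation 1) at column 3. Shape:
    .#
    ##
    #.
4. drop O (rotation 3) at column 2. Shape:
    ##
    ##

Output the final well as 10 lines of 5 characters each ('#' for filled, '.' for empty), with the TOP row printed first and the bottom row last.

Drop 1: S rot2 at col 1 lands with bottom-row=0; cleared 0 line(s) (total 0); column heights now [0 1 2 2 0], max=2
Drop 2: Z rot1 at col 1 lands with bottom-row=1; cleared 0 line(s) (total 0); column heights now [0 3 4 2 0], max=4
Drop 3: Z rot1 at col 3 lands with bottom-row=2; cleared 0 line(s) (total 0); column heights now [0 3 4 4 5], max=5
Drop 4: O rot3 at col 2 lands with bottom-row=4; cleared 0 line(s) (total 0); column heights now [0 3 6 6 5], max=6

Answer: .....
.....
.....
.....
..##.
..###
..###
.###.
.###.
.##..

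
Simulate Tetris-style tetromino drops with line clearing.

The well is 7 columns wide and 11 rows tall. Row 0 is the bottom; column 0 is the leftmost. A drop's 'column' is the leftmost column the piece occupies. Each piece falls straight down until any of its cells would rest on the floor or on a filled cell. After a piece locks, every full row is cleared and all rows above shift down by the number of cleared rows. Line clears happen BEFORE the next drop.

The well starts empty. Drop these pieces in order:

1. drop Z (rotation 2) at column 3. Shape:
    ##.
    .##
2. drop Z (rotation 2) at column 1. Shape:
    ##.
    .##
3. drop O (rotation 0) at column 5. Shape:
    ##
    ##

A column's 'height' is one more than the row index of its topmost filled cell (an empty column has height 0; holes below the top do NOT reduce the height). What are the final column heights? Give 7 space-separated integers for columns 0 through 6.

Drop 1: Z rot2 at col 3 lands with bottom-row=0; cleared 0 line(s) (total 0); column heights now [0 0 0 2 2 1 0], max=2
Drop 2: Z rot2 at col 1 lands with bottom-row=2; cleared 0 line(s) (total 0); column heights now [0 4 4 3 2 1 0], max=4
Drop 3: O rot0 at col 5 lands with bottom-row=1; cleared 0 line(s) (total 0); column heights now [0 4 4 3 2 3 3], max=4

Answer: 0 4 4 3 2 3 3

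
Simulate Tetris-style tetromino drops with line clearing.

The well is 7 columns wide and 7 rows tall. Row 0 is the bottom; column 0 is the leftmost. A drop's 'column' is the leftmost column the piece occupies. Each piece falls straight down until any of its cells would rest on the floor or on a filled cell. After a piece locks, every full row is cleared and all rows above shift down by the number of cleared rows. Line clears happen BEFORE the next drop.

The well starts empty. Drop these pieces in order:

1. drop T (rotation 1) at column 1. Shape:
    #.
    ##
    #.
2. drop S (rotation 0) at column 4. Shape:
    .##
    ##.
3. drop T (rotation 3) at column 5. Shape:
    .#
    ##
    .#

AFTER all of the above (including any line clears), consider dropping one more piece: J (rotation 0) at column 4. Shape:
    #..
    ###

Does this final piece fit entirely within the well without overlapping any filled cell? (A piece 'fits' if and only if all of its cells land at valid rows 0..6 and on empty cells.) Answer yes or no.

Answer: yes

Derivation:
Drop 1: T rot1 at col 1 lands with bottom-row=0; cleared 0 line(s) (total 0); column heights now [0 3 2 0 0 0 0], max=3
Drop 2: S rot0 at col 4 lands with bottom-row=0; cleared 0 line(s) (total 0); column heights now [0 3 2 0 1 2 2], max=3
Drop 3: T rot3 at col 5 lands with bottom-row=2; cleared 0 line(s) (total 0); column heights now [0 3 2 0 1 4 5], max=5
Test piece J rot0 at col 4 (width 3): heights before test = [0 3 2 0 1 4 5]; fits = True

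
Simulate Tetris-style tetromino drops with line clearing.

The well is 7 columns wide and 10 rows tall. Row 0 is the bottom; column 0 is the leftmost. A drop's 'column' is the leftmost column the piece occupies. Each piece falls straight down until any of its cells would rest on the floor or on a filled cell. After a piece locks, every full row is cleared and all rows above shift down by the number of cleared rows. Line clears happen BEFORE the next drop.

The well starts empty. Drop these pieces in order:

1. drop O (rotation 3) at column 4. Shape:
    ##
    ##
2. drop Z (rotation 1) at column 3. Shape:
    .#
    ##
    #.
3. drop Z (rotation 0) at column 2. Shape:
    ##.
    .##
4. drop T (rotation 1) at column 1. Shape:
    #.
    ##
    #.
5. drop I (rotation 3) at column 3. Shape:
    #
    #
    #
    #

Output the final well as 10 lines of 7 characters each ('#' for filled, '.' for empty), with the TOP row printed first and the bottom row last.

Drop 1: O rot3 at col 4 lands with bottom-row=0; cleared 0 line(s) (total 0); column heights now [0 0 0 0 2 2 0], max=2
Drop 2: Z rot1 at col 3 lands with bottom-row=1; cleared 0 line(s) (total 0); column heights now [0 0 0 3 4 2 0], max=4
Drop 3: Z rot0 at col 2 lands with bottom-row=4; cleared 0 line(s) (total 0); column heights now [0 0 6 6 5 2 0], max=6
Drop 4: T rot1 at col 1 lands with bottom-row=5; cleared 0 line(s) (total 0); column heights now [0 8 7 6 5 2 0], max=8
Drop 5: I rot3 at col 3 lands with bottom-row=6; cleared 0 line(s) (total 0); column heights now [0 8 7 10 5 2 0], max=10

Answer: ...#...
...#...
.#.#...
.###...
.###...
...##..
....#..
...##..
...###.
....##.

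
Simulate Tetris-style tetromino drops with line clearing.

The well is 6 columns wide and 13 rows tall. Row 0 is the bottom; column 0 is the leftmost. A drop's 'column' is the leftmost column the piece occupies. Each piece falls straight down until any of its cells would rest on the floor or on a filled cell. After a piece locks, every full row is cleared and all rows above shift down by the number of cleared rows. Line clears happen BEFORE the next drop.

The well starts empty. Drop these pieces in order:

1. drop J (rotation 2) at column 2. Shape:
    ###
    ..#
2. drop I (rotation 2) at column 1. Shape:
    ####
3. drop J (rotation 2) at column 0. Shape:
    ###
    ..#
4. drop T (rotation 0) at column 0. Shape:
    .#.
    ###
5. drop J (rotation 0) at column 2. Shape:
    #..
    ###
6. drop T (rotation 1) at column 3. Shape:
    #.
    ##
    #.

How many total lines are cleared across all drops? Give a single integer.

Drop 1: J rot2 at col 2 lands with bottom-row=0; cleared 0 line(s) (total 0); column heights now [0 0 2 2 2 0], max=2
Drop 2: I rot2 at col 1 lands with bottom-row=2; cleared 0 line(s) (total 0); column heights now [0 3 3 3 3 0], max=3
Drop 3: J rot2 at col 0 lands with bottom-row=3; cleared 0 line(s) (total 0); column heights now [5 5 5 3 3 0], max=5
Drop 4: T rot0 at col 0 lands with bottom-row=5; cleared 0 line(s) (total 0); column heights now [6 7 6 3 3 0], max=7
Drop 5: J rot0 at col 2 lands with bottom-row=6; cleared 0 line(s) (total 0); column heights now [6 7 8 7 7 0], max=8
Drop 6: T rot1 at col 3 lands with bottom-row=7; cleared 0 line(s) (total 0); column heights now [6 7 8 10 9 0], max=10

Answer: 0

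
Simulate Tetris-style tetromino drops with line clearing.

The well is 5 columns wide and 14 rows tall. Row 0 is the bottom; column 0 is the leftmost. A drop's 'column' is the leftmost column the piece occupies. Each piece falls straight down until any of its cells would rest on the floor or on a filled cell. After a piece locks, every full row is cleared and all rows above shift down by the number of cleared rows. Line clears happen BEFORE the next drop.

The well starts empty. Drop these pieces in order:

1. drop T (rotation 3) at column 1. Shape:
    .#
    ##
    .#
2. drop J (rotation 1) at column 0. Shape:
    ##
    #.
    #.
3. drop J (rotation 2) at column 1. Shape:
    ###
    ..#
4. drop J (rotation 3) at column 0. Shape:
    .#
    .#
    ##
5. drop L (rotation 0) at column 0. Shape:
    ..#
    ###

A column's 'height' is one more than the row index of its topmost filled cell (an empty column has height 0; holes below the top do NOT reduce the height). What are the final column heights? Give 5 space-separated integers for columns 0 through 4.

Answer: 8 8 9 4 0

Derivation:
Drop 1: T rot3 at col 1 lands with bottom-row=0; cleared 0 line(s) (total 0); column heights now [0 2 3 0 0], max=3
Drop 2: J rot1 at col 0 lands with bottom-row=0; cleared 0 line(s) (total 0); column heights now [3 3 3 0 0], max=3
Drop 3: J rot2 at col 1 lands with bottom-row=2; cleared 0 line(s) (total 0); column heights now [3 4 4 4 0], max=4
Drop 4: J rot3 at col 0 lands with bottom-row=4; cleared 0 line(s) (total 0); column heights now [5 7 4 4 0], max=7
Drop 5: L rot0 at col 0 lands with bottom-row=7; cleared 0 line(s) (total 0); column heights now [8 8 9 4 0], max=9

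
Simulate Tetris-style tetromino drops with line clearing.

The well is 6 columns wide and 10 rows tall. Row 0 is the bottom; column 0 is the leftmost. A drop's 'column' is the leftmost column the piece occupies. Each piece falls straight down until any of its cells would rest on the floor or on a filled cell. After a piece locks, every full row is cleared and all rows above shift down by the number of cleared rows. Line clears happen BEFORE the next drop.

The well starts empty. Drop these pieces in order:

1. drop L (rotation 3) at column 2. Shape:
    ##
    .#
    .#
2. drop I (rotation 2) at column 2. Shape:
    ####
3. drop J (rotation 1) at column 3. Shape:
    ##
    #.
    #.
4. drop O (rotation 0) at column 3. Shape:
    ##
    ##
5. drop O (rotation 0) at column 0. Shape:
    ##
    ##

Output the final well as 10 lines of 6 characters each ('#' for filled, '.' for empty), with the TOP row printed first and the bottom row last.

Answer: ......
...##.
...##.
...##.
...#..
...#..
..####
..##..
##.#..
##.#..

Derivation:
Drop 1: L rot3 at col 2 lands with bottom-row=0; cleared 0 line(s) (total 0); column heights now [0 0 3 3 0 0], max=3
Drop 2: I rot2 at col 2 lands with bottom-row=3; cleared 0 line(s) (total 0); column heights now [0 0 4 4 4 4], max=4
Drop 3: J rot1 at col 3 lands with bottom-row=4; cleared 0 line(s) (total 0); column heights now [0 0 4 7 7 4], max=7
Drop 4: O rot0 at col 3 lands with bottom-row=7; cleared 0 line(s) (total 0); column heights now [0 0 4 9 9 4], max=9
Drop 5: O rot0 at col 0 lands with bottom-row=0; cleared 0 line(s) (total 0); column heights now [2 2 4 9 9 4], max=9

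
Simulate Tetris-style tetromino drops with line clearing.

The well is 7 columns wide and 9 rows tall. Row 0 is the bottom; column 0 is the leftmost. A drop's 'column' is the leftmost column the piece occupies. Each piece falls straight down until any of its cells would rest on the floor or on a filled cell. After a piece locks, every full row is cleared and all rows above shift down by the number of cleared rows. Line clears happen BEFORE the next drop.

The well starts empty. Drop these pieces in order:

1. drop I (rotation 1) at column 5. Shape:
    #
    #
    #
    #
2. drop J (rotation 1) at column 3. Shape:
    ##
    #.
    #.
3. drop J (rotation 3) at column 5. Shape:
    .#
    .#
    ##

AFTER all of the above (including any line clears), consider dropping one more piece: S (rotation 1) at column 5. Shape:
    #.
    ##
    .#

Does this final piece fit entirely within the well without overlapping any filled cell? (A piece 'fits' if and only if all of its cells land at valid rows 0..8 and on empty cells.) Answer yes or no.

Drop 1: I rot1 at col 5 lands with bottom-row=0; cleared 0 line(s) (total 0); column heights now [0 0 0 0 0 4 0], max=4
Drop 2: J rot1 at col 3 lands with bottom-row=0; cleared 0 line(s) (total 0); column heights now [0 0 0 3 3 4 0], max=4
Drop 3: J rot3 at col 5 lands with bottom-row=4; cleared 0 line(s) (total 0); column heights now [0 0 0 3 3 5 7], max=7
Test piece S rot1 at col 5 (width 2): heights before test = [0 0 0 3 3 5 7]; fits = False

Answer: no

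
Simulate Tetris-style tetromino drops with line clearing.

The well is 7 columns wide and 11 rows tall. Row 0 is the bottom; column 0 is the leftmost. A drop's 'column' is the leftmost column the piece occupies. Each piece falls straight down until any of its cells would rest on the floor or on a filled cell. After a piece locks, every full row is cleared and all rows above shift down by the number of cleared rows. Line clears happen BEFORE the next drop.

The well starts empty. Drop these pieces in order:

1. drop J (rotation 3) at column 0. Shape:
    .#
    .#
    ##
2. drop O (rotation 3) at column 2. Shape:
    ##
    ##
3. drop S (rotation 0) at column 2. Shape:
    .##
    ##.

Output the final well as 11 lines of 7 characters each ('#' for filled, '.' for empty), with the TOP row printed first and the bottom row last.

Answer: .......
.......
.......
.......
.......
.......
.......
...##..
.###...
.###...
####...

Derivation:
Drop 1: J rot3 at col 0 lands with bottom-row=0; cleared 0 line(s) (total 0); column heights now [1 3 0 0 0 0 0], max=3
Drop 2: O rot3 at col 2 lands with bottom-row=0; cleared 0 line(s) (total 0); column heights now [1 3 2 2 0 0 0], max=3
Drop 3: S rot0 at col 2 lands with bottom-row=2; cleared 0 line(s) (total 0); column heights now [1 3 3 4 4 0 0], max=4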